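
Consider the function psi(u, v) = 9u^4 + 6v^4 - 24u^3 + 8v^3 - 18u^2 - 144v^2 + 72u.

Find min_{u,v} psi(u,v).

-1337

psi(u,v) separates as P(u) + Q(v), so its minimum is min P + min Q.
P'(u) = 36(u - 2)(u - 1)(u + 1) vanishes at u ∈ {-1, 1, 2}; Q'(v) = 24v(v - 3)(v + 4) vanishes at v ∈ {-4, 0, 3}.
Local minima of P (where P''>0): P(-1)=-57, P(2)=24. Local minima of Q: Q(-4)=-1280, Q(3)=-594.
So the global minimum of psi is P(-1) + Q(-4) = -57 − 1280 = -1337, attained at (-1, -4).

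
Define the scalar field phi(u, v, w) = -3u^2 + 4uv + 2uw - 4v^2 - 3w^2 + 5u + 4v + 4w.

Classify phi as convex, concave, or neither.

concave

phi is quadratic, so its Hessian is the constant matrix H = [[-6, 4, 2], [4, -8, 0], [2, 0, -6]].
Leading principal minors: -6, 32, -160.
Signs alternate −, +, − ⇒ H ≺ 0 ⇒ concave.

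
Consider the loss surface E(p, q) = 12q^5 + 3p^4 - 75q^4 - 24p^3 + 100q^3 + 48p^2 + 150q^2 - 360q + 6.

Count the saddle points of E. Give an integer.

E separates as a function of p plus a function of q, so ∇E=0 decouples.
∂E/∂p = 12p(p - 4)(p - 2) = 0 at p ∈ {0, 2, 4}; ∂E/∂q = 60(q - 3)(q - 2)(q - 1)(q + 1) = 0 at q ∈ {-1, 1, 2, 3}.
The Hessian is diagonal: diag(E_pp, E_qq). Second derivatives: E_pp(0)=96, E_pp(2)=-48, E_pp(4)=96; E_qq(-1)=-1440, E_qq(1)=240, E_qq(2)=-180, E_qq(3)=480.
Saddle points occur where the two diagonal entries have opposite signs: (0, -1), (0, 2), (2, 1), (2, 3), (4, -1), (4, 2). Count: 6.

6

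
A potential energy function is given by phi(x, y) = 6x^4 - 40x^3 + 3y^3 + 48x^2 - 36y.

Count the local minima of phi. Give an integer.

2

phi separates as a function of x plus a function of y, so ∇phi=0 decouples.
∂phi/∂x = 24x(x - 4)(x - 1) = 0 at x ∈ {0, 1, 4}; ∂phi/∂y = 9(y - 2)(y + 2) = 0 at y ∈ {-2, 2}.
The Hessian is diagonal: diag(phi_xx, phi_yy). Second derivatives: phi_xx(0)=96, phi_xx(1)=-72, phi_xx(4)=288; phi_yy(-2)=-36, phi_yy(2)=36.
Local minima occur where both diagonal entries positive: (0, 2), (4, 2). Count: 2.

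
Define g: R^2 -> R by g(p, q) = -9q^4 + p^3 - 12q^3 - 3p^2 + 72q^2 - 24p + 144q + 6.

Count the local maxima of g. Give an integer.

2

g separates as a function of p plus a function of q, so ∇g=0 decouples.
∂g/∂p = 3(p - 4)(p + 2) = 0 at p ∈ {-2, 4}; ∂g/∂q = -36(q - 2)(q + 1)(q + 2) = 0 at q ∈ {-2, -1, 2}.
The Hessian is diagonal: diag(g_pp, g_qq). Second derivatives: g_pp(-2)=-18, g_pp(4)=18; g_qq(-2)=-144, g_qq(-1)=108, g_qq(2)=-432.
Local maxima occur where both diagonal entries negative: (-2, -2), (-2, 2). Count: 2.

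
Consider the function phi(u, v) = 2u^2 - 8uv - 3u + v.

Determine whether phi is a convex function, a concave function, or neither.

phi is quadratic, so its Hessian is the constant matrix H = [[4, -8], [-8, 0]].
det(H) = -64, tr(H) = 4.
det(H) < 0, so H is indefinite: neither convex nor concave.

neither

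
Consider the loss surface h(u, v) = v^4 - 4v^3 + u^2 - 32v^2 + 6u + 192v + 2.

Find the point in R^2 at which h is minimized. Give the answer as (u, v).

(-3, -4)

h(u,v) separates as P(u) + Q(v) + 2, so its minimum is min P + min Q + 2.
P'(u) = 2u + 6 vanishes at u ∈ {-3}; Q'(v) = 4(v - 4)(v - 3)(v + 4) vanishes at v ∈ {-4, 3, 4}.
Local minima of P (where P''>0): P(-3)=-9. Local minima of Q: Q(-4)=-768, Q(4)=256.
So the global minimum of h is P(-3) + Q(-4) + 2 = -9 − 768 + 2 = -775, attained at (-3, -4).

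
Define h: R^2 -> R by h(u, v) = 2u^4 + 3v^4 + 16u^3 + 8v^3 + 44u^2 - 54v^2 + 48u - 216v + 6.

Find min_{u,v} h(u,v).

h(u,v) separates as P(u) + Q(v) + 6, so its minimum is min P + min Q + 6.
P'(u) = 8(u + 1)(u + 2)(u + 3) vanishes at u ∈ {-3, -2, -1}; Q'(v) = 12(v - 3)(v + 2)(v + 3) vanishes at v ∈ {-3, -2, 3}.
Local minima of P (where P''>0): P(-3)=-18, P(-1)=-18. Local minima of Q: Q(-3)=189, Q(3)=-675.
So the global minimum of h is P(-3) + Q(3) + 6 = -18 − 675 + 6 = -687, attained at (-3, 3).

-687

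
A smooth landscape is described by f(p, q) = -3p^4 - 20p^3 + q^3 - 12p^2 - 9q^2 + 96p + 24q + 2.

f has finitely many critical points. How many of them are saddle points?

f separates as a function of p plus a function of q, so ∇f=0 decouples.
∂f/∂p = -12(p - 1)(p + 2)(p + 4) = 0 at p ∈ {-4, -2, 1}; ∂f/∂q = 3(q - 4)(q - 2) = 0 at q ∈ {2, 4}.
The Hessian is diagonal: diag(f_pp, f_qq). Second derivatives: f_pp(-4)=-120, f_pp(-2)=72, f_pp(1)=-180; f_qq(2)=-6, f_qq(4)=6.
Saddle points occur where the two diagonal entries have opposite signs: (-4, 4), (-2, 2), (1, 4). Count: 3.

3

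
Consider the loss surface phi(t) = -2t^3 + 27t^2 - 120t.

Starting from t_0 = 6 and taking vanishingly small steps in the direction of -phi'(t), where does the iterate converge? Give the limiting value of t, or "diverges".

diverges

phi'(t) = -6(t - 5)(t - 4), so phi'(6) = -12.
Gradient descent moves in the -phi' direction, i.e. t is increasing.
There is no critical point above t=6, and phi' keeps the same sign, so the iterate runs off to +∞.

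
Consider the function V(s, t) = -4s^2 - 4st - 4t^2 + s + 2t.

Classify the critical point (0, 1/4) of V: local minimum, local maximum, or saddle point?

The Hessian of V is constant: H = [[-8, -4], [-4, -8]].
det(H) = (-8)·(-8) − (-4)² = 48.
det(H) > 0 and tr(H) = -16 < 0, so H is negative definite and the point is a local maximum.

local maximum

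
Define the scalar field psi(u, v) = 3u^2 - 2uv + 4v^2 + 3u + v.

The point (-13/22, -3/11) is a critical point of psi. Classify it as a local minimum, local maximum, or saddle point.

local minimum

The Hessian of psi is constant: H = [[6, -2], [-2, 8]].
det(H) = 6·8 − (-2)² = 44.
det(H) > 0 and tr(H) = 14 > 0, so H is positive definite and the point is a local minimum.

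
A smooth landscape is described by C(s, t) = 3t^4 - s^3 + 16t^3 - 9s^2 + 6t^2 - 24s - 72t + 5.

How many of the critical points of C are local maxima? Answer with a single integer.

1

C separates as a function of s plus a function of t, so ∇C=0 decouples.
∂C/∂s = -3(s + 2)(s + 4) = 0 at s ∈ {-4, -2}; ∂C/∂t = 12(t - 1)(t + 2)(t + 3) = 0 at t ∈ {-3, -2, 1}.
The Hessian is diagonal: diag(C_ss, C_tt). Second derivatives: C_ss(-4)=6, C_ss(-2)=-6; C_tt(-3)=48, C_tt(-2)=-36, C_tt(1)=144.
Local maxima occur where both diagonal entries negative: (-2, -2). Count: 1.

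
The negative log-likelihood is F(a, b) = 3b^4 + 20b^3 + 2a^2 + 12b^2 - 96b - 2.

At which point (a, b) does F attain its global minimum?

(0, 1)

F(a,b) separates as P(a) + Q(b) − 2, so its minimum is min P + min Q − 2.
P'(a) = 4a vanishes at a ∈ {0}; Q'(b) = 12(b - 1)(b + 2)(b + 4) vanishes at b ∈ {-4, -2, 1}.
Local minima of P (where P''>0): P(0)=0. Local minima of Q: Q(-4)=64, Q(1)=-61.
So the global minimum of F is P(0) + Q(1) − 2 = 0 − 61 − 2 = -63, attained at (0, 1).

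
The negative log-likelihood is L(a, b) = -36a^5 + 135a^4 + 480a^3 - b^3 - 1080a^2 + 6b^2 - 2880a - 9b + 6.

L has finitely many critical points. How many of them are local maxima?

L separates as a function of a plus a function of b, so ∇L=0 decouples.
∂L/∂a = -180(a - 4)(a - 2)(a + 1)(a + 2) = 0 at a ∈ {-2, -1, 2, 4}; ∂L/∂b = -3(b - 3)(b - 1) = 0 at b ∈ {1, 3}.
The Hessian is diagonal: diag(L_aa, L_bb). Second derivatives: L_aa(-2)=4320, L_aa(-1)=-2700, L_aa(2)=4320, L_aa(4)=-10800; L_bb(1)=6, L_bb(3)=-6.
Local maxima occur where both diagonal entries negative: (-1, 3), (4, 3). Count: 2.

2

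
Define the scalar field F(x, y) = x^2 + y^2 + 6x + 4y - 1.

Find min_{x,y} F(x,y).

-14

F(x,y) separates as P(x) + Q(y) − 1, so its minimum is min P + min Q − 1.
P'(x) = 2x + 6 vanishes at x ∈ {-3}; Q'(y) = 2y + 4 vanishes at y ∈ {-2}.
Local minima of P (where P''>0): P(-3)=-9. Local minima of Q: Q(-2)=-4.
So the global minimum of F is P(-3) + Q(-2) − 1 = -9 − 4 − 1 = -14, attained at (-3, -2).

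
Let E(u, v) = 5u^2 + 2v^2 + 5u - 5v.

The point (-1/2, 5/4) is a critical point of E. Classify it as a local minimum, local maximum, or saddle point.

The Hessian of E is constant: H = [[10, 0], [0, 4]].
det(H) = 10·4 − 0² = 40.
det(H) > 0 and tr(H) = 14 > 0, so H is positive definite and the point is a local minimum.

local minimum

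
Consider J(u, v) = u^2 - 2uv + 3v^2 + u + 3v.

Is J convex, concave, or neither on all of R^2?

J is quadratic, so its Hessian is the constant matrix H = [[2, -2], [-2, 6]].
det(H) = 8, tr(H) = 8.
det(H) > 0 and tr(H) > 0, so H is positive definite everywhere: convex.

convex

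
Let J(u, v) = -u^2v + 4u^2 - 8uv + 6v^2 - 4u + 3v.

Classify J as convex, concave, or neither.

The term -u^2v is cubic, so the Hessian is not constant.
∂²J/∂u² = -2v + 8, which takes both signs as v varies (negative for sufficiently large v). A diagonal entry of the Hessian changing sign means the Hessian is neither positive- nor negative-semidefinite on all of R^2.

neither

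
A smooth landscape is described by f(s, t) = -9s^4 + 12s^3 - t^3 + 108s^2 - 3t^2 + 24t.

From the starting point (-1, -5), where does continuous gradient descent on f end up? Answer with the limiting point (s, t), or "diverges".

f is separable, so gradient descent decouples: s follows -∂f/∂s, t follows -∂f/∂t.
∂f/∂s = -36s(s - 3)(s + 2); at s=-1 this is -144, so s increases.
∂f/∂t = -3(t - 2)(t + 4); at t=-5 this is -21, so t increases.
s converges to its nearest critical value 0 (a local min of the s-part); t converges to -4. The iterate converges to (0, -4).

(0, -4)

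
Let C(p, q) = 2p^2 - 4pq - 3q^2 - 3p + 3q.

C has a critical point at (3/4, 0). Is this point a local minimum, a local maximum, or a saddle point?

saddle point

The Hessian of C is constant: H = [[4, -4], [-4, -6]].
det(H) = 4·(-6) − (-4)² = -40.
Since det(H) < 0, H is indefinite and the critical point is a saddle point.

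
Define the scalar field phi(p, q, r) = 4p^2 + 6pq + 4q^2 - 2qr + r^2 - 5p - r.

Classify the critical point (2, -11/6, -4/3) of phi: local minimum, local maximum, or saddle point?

The Hessian is constant: H = [[8, 6, 0], [6, 8, -2], [0, -2, 2]].
Leading principal minors: Δ₁ = 8, Δ₂ = 28, Δ₃ = 24.
All leading minors are positive, so H is positive definite: a local minimum.

local minimum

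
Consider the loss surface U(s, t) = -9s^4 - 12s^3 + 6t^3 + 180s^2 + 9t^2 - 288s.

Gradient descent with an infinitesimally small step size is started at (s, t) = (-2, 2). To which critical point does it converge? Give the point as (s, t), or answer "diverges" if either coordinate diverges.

(1, 0)

U is separable, so gradient descent decouples: s follows -∂U/∂s, t follows -∂U/∂t.
∂U/∂s = -36(s - 2)(s - 1)(s + 4); at s=-2 this is -864, so s increases.
∂U/∂t = 18t(t + 1); at t=2 this is 108, so t decreases.
s converges to its nearest critical value 1 (a local min of the s-part); t converges to 0. The iterate converges to (1, 0).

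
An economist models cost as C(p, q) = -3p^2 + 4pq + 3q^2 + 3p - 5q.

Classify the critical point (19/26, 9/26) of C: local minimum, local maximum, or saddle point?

saddle point

The Hessian of C is constant: H = [[-6, 4], [4, 6]].
det(H) = (-6)·6 − 4² = -52.
Since det(H) < 0, H is indefinite and the critical point is a saddle point.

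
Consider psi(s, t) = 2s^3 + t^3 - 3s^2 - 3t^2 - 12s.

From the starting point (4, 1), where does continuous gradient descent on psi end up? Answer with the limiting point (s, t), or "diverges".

(2, 2)

psi is separable, so gradient descent decouples: s follows -∂psi/∂s, t follows -∂psi/∂t.
∂psi/∂s = 6(s - 2)(s + 1); at s=4 this is 60, so s decreases.
∂psi/∂t = 3t(t - 2); at t=1 this is -3, so t increases.
s converges to its nearest critical value 2 (a local min of the s-part); t converges to 2. The iterate converges to (2, 2).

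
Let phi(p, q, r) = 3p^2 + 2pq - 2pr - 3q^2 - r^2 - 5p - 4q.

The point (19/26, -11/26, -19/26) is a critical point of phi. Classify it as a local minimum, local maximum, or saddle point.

saddle point

The Hessian is constant: H = [[6, 2, -2], [2, -6, 0], [-2, 0, -2]].
Leading principal minors: Δ₁ = 6, Δ₂ = -40, Δ₃ = 104.
The minors fit neither the all-positive nor the alternating-sign pattern, so H is indefinite: a saddle point.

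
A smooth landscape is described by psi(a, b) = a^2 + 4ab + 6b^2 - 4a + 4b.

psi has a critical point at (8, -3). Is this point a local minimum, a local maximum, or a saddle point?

local minimum

The Hessian of psi is constant: H = [[2, 4], [4, 12]].
det(H) = 2·12 − 4² = 8.
det(H) > 0 and tr(H) = 14 > 0, so H is positive definite and the point is a local minimum.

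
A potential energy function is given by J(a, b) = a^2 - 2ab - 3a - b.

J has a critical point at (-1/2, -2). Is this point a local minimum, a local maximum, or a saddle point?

saddle point

The Hessian of J is constant: H = [[2, -2], [-2, 0]].
det(H) = 2·0 − (-2)² = -4.
Since det(H) < 0, H is indefinite and the critical point is a saddle point.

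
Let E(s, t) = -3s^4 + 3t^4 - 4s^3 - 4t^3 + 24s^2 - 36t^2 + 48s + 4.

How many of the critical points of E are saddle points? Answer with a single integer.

5

E separates as a function of s plus a function of t, so ∇E=0 decouples.
∂E/∂s = -12(s - 2)(s + 1)(s + 2) = 0 at s ∈ {-2, -1, 2}; ∂E/∂t = 12t(t - 3)(t + 2) = 0 at t ∈ {-2, 0, 3}.
The Hessian is diagonal: diag(E_ss, E_tt). Second derivatives: E_ss(-2)=-48, E_ss(-1)=36, E_ss(2)=-144; E_tt(-2)=120, E_tt(0)=-72, E_tt(3)=180.
Saddle points occur where the two diagonal entries have opposite signs: (-2, -2), (-2, 3), (-1, 0), (2, -2), (2, 3). Count: 5.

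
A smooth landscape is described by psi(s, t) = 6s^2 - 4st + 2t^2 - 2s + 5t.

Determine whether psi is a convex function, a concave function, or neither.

psi is quadratic, so its Hessian is the constant matrix H = [[12, -4], [-4, 4]].
det(H) = 32, tr(H) = 16.
det(H) > 0 and tr(H) > 0, so H is positive definite everywhere: convex.

convex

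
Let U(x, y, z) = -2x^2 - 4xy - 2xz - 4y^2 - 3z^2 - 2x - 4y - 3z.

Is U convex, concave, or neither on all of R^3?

U is quadratic, so its Hessian is the constant matrix H = [[-4, -4, -2], [-4, -8, 0], [-2, 0, -6]].
Leading principal minors: -4, 16, -64.
Signs alternate −, +, − ⇒ H ≺ 0 ⇒ concave.

concave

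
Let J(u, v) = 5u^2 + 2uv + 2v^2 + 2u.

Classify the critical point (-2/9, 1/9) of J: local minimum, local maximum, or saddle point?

The Hessian of J is constant: H = [[10, 2], [2, 4]].
det(H) = 10·4 − 2² = 36.
det(H) > 0 and tr(H) = 14 > 0, so H is positive definite and the point is a local minimum.

local minimum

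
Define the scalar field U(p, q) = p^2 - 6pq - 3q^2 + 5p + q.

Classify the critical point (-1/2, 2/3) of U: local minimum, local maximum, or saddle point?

saddle point

The Hessian of U is constant: H = [[2, -6], [-6, -6]].
det(H) = 2·(-6) − (-6)² = -48.
Since det(H) < 0, H is indefinite and the critical point is a saddle point.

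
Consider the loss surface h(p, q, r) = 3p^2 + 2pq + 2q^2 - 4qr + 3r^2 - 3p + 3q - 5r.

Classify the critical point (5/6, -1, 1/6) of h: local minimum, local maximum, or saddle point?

local minimum

The Hessian is constant: H = [[6, 2, 0], [2, 4, -4], [0, -4, 6]].
Leading principal minors: Δ₁ = 6, Δ₂ = 20, Δ₃ = 24.
All leading minors are positive, so H is positive definite: a local minimum.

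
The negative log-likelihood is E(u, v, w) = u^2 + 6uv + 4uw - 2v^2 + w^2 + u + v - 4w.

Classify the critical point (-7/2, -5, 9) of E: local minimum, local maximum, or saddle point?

saddle point

The Hessian is constant: H = [[2, 6, 4], [6, -4, 0], [4, 0, 2]].
Leading principal minors: Δ₁ = 2, Δ₂ = -44, Δ₃ = -24.
The minors fit neither the all-positive nor the alternating-sign pattern, so H is indefinite: a saddle point.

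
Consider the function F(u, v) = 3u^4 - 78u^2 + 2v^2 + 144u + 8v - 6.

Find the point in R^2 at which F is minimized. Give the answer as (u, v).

F(u,v) separates as P(u) + Q(v) − 6, so its minimum is min P + min Q − 6.
P'(u) = 12(u - 3)(u - 1)(u + 4) vanishes at u ∈ {-4, 1, 3}; Q'(v) = 4v + 8 vanishes at v ∈ {-2}.
Local minima of P (where P''>0): P(-4)=-1056, P(3)=-27. Local minima of Q: Q(-2)=-8.
So the global minimum of F is P(-4) + Q(-2) − 6 = -1056 − 8 − 6 = -1070, attained at (-4, -2).

(-4, -2)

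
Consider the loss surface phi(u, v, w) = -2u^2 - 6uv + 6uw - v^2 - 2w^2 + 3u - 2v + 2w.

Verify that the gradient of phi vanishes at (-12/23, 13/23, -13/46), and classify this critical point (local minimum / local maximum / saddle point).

saddle point

∇phi = (-4u - 6v + 6w + 3, -6u - 2v - 2, 6u - 4w + 2); substituting (-12/23, 13/23, -13/46) gives ∇phi = (0, 0, 0), so (-12/23, 13/23, -13/46) is indeed a critical point.
The Hessian is constant: H = [[-4, -6, 6], [-6, -2, 0], [6, 0, -4]].
Leading principal minors: Δ₁ = -4, Δ₂ = -28, Δ₃ = 184.
The minors fit neither the all-positive nor the alternating-sign pattern, so H is indefinite: a saddle point.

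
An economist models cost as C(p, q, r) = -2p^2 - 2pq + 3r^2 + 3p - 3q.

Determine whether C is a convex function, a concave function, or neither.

neither

C is quadratic, so its Hessian is the constant matrix H = [[-4, -2, 0], [-2, 0, 0], [0, 0, 6]].
Leading principal minors: -4, -4, -24.
Neither pattern holds ⇒ H is indefinite ⇒ neither convex nor concave.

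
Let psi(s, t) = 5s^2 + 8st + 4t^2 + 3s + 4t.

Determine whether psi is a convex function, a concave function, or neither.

convex

psi is quadratic, so its Hessian is the constant matrix H = [[10, 8], [8, 8]].
det(H) = 16, tr(H) = 18.
det(H) > 0 and tr(H) > 0, so H is positive definite everywhere: convex.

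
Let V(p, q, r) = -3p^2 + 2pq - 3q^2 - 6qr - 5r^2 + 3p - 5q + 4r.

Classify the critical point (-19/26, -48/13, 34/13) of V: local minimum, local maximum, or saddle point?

local maximum

The Hessian is constant: H = [[-6, 2, 0], [2, -6, -6], [0, -6, -10]].
Leading principal minors: Δ₁ = -6, Δ₂ = 32, Δ₃ = -104.
The minors alternate sign starting negative (−, +, −), so H is negative definite: a local maximum.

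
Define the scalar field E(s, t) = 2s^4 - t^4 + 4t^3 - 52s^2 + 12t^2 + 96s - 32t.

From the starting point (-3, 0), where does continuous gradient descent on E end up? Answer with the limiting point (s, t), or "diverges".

E is separable, so gradient descent decouples: s follows -∂E/∂s, t follows -∂E/∂t.
∂E/∂s = 8(s - 3)(s - 1)(s + 4); at s=-3 this is 192, so s decreases.
∂E/∂t = -4(t - 4)(t - 1)(t + 2); at t=0 this is -32, so t increases.
s converges to its nearest critical value -4 (a local min of the s-part); t converges to 1. The iterate converges to (-4, 1).

(-4, 1)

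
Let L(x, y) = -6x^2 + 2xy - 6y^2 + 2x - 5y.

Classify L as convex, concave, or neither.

concave

L is quadratic, so its Hessian is the constant matrix H = [[-12, 2], [2, -12]].
det(H) = 140, tr(H) = -24.
det(H) > 0 and tr(H) < 0, so H is negative definite everywhere: concave.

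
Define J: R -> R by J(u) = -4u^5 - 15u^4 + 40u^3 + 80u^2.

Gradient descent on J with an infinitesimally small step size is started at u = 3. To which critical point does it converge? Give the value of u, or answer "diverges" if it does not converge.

diverges

J'(u) = -20u(u - 2)(u + 1)(u + 4), so J'(3) = -1680.
Gradient descent moves in the -J' direction, i.e. u is increasing.
There is no critical point above u=3, and J' keeps the same sign, so the iterate runs off to +∞.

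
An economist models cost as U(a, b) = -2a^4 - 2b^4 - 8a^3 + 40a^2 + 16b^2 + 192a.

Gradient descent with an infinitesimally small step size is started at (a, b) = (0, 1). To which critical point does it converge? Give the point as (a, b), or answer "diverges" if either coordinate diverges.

U is separable, so gradient descent decouples: a follows -∂U/∂a, b follows -∂U/∂b.
∂U/∂a = -8(a - 3)(a + 2)(a + 4); at a=0 this is 192, so a decreases.
∂U/∂b = -8b(b - 2)(b + 2); at b=1 this is 24, so b decreases.
a converges to its nearest critical value -2 (a local min of the a-part); b converges to 0. The iterate converges to (-2, 0).

(-2, 0)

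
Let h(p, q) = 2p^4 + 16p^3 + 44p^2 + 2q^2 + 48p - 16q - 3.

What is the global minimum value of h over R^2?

h(p,q) separates as A(p) + B(q) − 3, so its minimum is min A + min B − 3.
A'(p) = 8(p + 1)(p + 2)(p + 3) vanishes at p ∈ {-3, -2, -1}; B'(q) = 4q - 16 vanishes at q ∈ {4}.
Local minima of A (where A''>0): A(-3)=-18, A(-1)=-18. Local minima of B: B(4)=-32.
So the global minimum of h is A(-3) + B(4) − 3 = -18 − 32 − 3 = -53, attained at (-3, 4).

-53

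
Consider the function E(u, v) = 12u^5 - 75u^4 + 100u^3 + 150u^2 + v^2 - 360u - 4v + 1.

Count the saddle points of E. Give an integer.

2

E separates as a function of u plus a function of v, so ∇E=0 decouples.
∂E/∂u = 60(u - 3)(u - 2)(u - 1)(u + 1) = 0 at u ∈ {-1, 1, 2, 3}; ∂E/∂v = 2(v - 2) = 0 at v ∈ {2}.
The Hessian is diagonal: diag(E_uu, E_vv). Second derivatives: E_uu(-1)=-1440, E_uu(1)=240, E_uu(2)=-180, E_uu(3)=480; E_vv(2)=2.
Saddle points occur where the two diagonal entries have opposite signs: (-1, 2), (2, 2). Count: 2.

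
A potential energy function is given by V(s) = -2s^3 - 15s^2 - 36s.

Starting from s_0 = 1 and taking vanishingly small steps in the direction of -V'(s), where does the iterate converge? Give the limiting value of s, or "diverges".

diverges

V'(s) = -6(s + 2)(s + 3), so V'(1) = -72.
Gradient descent moves in the -V' direction, i.e. s is increasing.
There is no critical point above s=1, and V' keeps the same sign, so the iterate runs off to +∞.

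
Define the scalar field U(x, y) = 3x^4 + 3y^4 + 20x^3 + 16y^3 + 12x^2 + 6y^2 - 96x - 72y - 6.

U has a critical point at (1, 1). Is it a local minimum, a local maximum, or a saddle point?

The mixed partial ∂²U/∂x∂y is 0, so the Hessian at any point is diag(U_xx, U_yy) = diag(12(3x^2 + 10x + 2), 12(3y^2 + 8y + 1)).
At (1, 1): H = diag(180, 144).
Both eigenvalues are positive, so H is positive definite: a local minimum.

local minimum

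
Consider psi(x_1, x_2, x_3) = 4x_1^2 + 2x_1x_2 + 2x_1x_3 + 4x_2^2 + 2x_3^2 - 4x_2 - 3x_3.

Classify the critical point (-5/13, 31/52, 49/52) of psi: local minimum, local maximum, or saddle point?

local minimum

The Hessian is constant: H = [[8, 2, 2], [2, 8, 0], [2, 0, 4]].
Leading principal minors: Δ₁ = 8, Δ₂ = 60, Δ₃ = 208.
All leading minors are positive, so H is positive definite: a local minimum.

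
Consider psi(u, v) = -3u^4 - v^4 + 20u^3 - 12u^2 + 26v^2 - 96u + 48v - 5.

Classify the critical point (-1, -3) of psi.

local maximum

The mixed partial ∂²psi/∂u∂v is 0, so the Hessian at any point is diag(psi_uu, psi_vv) = diag(12(-3u^2 + 10u - 2), 4(-3v^2 + 13)).
At (-1, -3): H = diag(-180, -56).
Both eigenvalues are negative, so H is negative definite: a local maximum.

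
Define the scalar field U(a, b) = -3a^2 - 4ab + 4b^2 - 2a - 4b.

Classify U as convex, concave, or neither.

neither

U is quadratic, so its Hessian is the constant matrix H = [[-6, -4], [-4, 8]].
det(H) = -64, tr(H) = 2.
det(H) < 0, so H is indefinite: neither convex nor concave.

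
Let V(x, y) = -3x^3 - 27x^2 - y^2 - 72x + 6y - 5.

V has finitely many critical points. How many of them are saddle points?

V separates as a function of x plus a function of y, so ∇V=0 decouples.
∂V/∂x = -9(x + 2)(x + 4) = 0 at x ∈ {-4, -2}; ∂V/∂y = -2(y - 3) = 0 at y ∈ {3}.
The Hessian is diagonal: diag(V_xx, V_yy). Second derivatives: V_xx(-4)=18, V_xx(-2)=-18; V_yy(3)=-2.
Saddle points occur where the two diagonal entries have opposite signs: (-4, 3). Count: 1.

1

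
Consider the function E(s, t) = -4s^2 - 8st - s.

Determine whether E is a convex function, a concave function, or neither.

E is quadratic, so its Hessian is the constant matrix H = [[-8, -8], [-8, 0]].
det(H) = -64, tr(H) = -8.
det(H) < 0, so H is indefinite: neither convex nor concave.

neither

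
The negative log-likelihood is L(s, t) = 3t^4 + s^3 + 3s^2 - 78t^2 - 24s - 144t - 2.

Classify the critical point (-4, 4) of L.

saddle point

The mixed partial ∂²L/∂s∂t is 0, so the Hessian at any point is diag(L_ss, L_tt) = diag(6(s + 1), 12(3t^2 - 13)).
At (-4, 4): H = diag(-18, 420).
The eigenvalues have opposite signs, so H is indefinite: a saddle point.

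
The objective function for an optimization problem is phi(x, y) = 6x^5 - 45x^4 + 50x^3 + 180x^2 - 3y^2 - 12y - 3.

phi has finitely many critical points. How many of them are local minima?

phi separates as a function of x plus a function of y, so ∇phi=0 decouples.
∂phi/∂x = 30x(x - 4)(x - 3)(x + 1) = 0 at x ∈ {-1, 0, 3, 4}; ∂phi/∂y = -6(y + 2) = 0 at y ∈ {-2}.
The Hessian is diagonal: diag(phi_xx, phi_yy). Second derivatives: phi_xx(-1)=-600, phi_xx(0)=360, phi_xx(3)=-360, phi_xx(4)=600; phi_yy(-2)=-6.
Local minima occur where both diagonal entries positive: none. Count: 0.

0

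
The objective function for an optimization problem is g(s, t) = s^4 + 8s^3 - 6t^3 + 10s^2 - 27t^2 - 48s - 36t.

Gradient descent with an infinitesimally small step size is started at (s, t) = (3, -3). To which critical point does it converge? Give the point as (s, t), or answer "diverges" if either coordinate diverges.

g is separable, so gradient descent decouples: s follows -∂g/∂s, t follows -∂g/∂t.
∂g/∂s = 4(s - 1)(s + 3)(s + 4); at s=3 this is 336, so s decreases.
∂g/∂t = -18(t + 1)(t + 2); at t=-3 this is -36, so t increases.
s converges to its nearest critical value 1 (a local min of the s-part); t converges to -2. The iterate converges to (1, -2).

(1, -2)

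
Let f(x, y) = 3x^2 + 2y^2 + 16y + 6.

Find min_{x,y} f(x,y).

-26

f(x,y) separates as P(x) + Q(y) + 6, so its minimum is min P + min Q + 6.
P'(x) = 6x vanishes at x ∈ {0}; Q'(y) = 4y + 16 vanishes at y ∈ {-4}.
Local minima of P (where P''>0): P(0)=0. Local minima of Q: Q(-4)=-32.
So the global minimum of f is P(0) + Q(-4) + 6 = 0 − 32 + 6 = -26, attained at (0, -4).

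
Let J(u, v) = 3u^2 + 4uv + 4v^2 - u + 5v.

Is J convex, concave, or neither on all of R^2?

convex

J is quadratic, so its Hessian is the constant matrix H = [[6, 4], [4, 8]].
det(H) = 32, tr(H) = 14.
det(H) > 0 and tr(H) > 0, so H is positive definite everywhere: convex.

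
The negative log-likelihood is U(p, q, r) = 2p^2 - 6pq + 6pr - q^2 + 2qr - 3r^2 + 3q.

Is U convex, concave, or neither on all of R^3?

U is quadratic, so its Hessian is the constant matrix H = [[4, -6, 6], [-6, -2, 2], [6, 2, -6]].
Leading principal minors: 4, -44, 176.
Neither pattern holds ⇒ H is indefinite ⇒ neither convex nor concave.

neither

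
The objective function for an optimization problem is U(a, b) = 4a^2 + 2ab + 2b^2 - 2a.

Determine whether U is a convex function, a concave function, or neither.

convex

U is quadratic, so its Hessian is the constant matrix H = [[8, 2], [2, 4]].
det(H) = 28, tr(H) = 12.
det(H) > 0 and tr(H) > 0, so H is positive definite everywhere: convex.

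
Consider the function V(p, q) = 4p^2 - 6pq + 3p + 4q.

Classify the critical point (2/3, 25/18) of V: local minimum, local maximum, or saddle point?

saddle point

The Hessian of V is constant: H = [[8, -6], [-6, 0]].
det(H) = 8·0 − (-6)² = -36.
Since det(H) < 0, H is indefinite and the critical point is a saddle point.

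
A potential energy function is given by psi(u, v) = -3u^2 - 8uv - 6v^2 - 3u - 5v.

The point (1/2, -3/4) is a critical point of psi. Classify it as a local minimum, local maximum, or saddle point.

The Hessian of psi is constant: H = [[-6, -8], [-8, -12]].
det(H) = (-6)·(-12) − (-8)² = 8.
det(H) > 0 and tr(H) = -18 < 0, so H is negative definite and the point is a local maximum.

local maximum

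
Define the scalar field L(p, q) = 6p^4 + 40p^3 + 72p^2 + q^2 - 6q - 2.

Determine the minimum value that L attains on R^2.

-11

L(p,q) separates as A(p) + B(q) − 2, so its minimum is min A + min B − 2.
A'(p) = 24p(p + 2)(p + 3) vanishes at p ∈ {-3, -2, 0}; B'(q) = 2q - 6 vanishes at q ∈ {3}.
Local minima of A (where A''>0): A(-3)=54, A(0)=0. Local minima of B: B(3)=-9.
So the global minimum of L is A(0) + B(3) − 2 = 0 − 9 − 2 = -11, attained at (0, 3).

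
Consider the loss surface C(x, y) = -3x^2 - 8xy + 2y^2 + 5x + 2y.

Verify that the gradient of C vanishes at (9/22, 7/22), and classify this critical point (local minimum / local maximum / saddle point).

∇C = (-6x - 8y + 5, -8x + 4y + 2); substituting (9/22, 7/22) gives ∇C = (0, 0), so (9/22, 7/22) is indeed a critical point.
The Hessian of C is constant: H = [[-6, -8], [-8, 4]].
det(H) = (-6)·4 − (-8)² = -88.
Since det(H) < 0, H is indefinite and the critical point is a saddle point.

saddle point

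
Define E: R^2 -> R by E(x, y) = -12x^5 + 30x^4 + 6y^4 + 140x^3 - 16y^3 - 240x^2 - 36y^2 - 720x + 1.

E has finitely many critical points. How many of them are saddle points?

6

E separates as a function of x plus a function of y, so ∇E=0 decouples.
∂E/∂x = -60(x - 3)(x - 2)(x + 1)(x + 2) = 0 at x ∈ {-2, -1, 2, 3}; ∂E/∂y = 24y(y - 3)(y + 1) = 0 at y ∈ {-1, 0, 3}.
The Hessian is diagonal: diag(E_xx, E_yy). Second derivatives: E_xx(-2)=1200, E_xx(-1)=-720, E_xx(2)=720, E_xx(3)=-1200; E_yy(-1)=96, E_yy(0)=-72, E_yy(3)=288.
Saddle points occur where the two diagonal entries have opposite signs: (-2, 0), (-1, -1), (-1, 3), (2, 0), (3, -1), (3, 3). Count: 6.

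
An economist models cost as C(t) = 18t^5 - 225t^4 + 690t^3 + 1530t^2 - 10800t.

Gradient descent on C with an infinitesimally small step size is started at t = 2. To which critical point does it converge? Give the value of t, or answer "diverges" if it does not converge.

C'(t) = 90(t - 5)(t - 4)(t - 3)(t + 2), so C'(2) = -2160.
Gradient descent moves in the -C' direction, i.e. t is increasing.
The nearest critical point in that direction is t = 3, where C'' = 900 > 0 (a local minimum). The iterate converges there.

3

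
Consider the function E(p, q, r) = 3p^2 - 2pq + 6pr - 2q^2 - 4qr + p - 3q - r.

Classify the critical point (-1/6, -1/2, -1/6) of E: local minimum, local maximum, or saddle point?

saddle point

The Hessian is constant: H = [[6, -2, 6], [-2, -4, -4], [6, -4, 0]].
Leading principal minors: Δ₁ = 6, Δ₂ = -28, Δ₃ = 144.
The minors fit neither the all-positive nor the alternating-sign pattern, so H is indefinite: a saddle point.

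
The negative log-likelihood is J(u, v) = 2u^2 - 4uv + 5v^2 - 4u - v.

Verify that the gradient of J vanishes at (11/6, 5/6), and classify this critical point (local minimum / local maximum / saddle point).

∇J = (4u - 4v - 4, -4u + 10v - 1); substituting (11/6, 5/6) gives ∇J = (0, 0), so (11/6, 5/6) is indeed a critical point.
The Hessian of J is constant: H = [[4, -4], [-4, 10]].
det(H) = 4·10 − (-4)² = 24.
det(H) > 0 and tr(H) = 14 > 0, so H is positive definite and the point is a local minimum.

local minimum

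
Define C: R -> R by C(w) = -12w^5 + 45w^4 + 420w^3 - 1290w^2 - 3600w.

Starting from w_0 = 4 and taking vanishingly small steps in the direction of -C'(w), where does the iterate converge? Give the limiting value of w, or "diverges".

C'(w) = -60(w - 5)(w - 3)(w + 1)(w + 4), so C'(4) = 2400.
Gradient descent moves in the -C' direction, i.e. w is decreasing.
The nearest critical point in that direction is w = 3, where C'' = 3360 > 0 (a local minimum). The iterate converges there.

3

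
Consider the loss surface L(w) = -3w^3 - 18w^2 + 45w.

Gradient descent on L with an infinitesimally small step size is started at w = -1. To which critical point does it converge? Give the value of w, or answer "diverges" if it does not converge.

-5

L'(w) = -9(w - 1)(w + 5), so L'(-1) = 72.
Gradient descent moves in the -L' direction, i.e. w is decreasing.
The nearest critical point in that direction is w = -5, where L'' = 54 > 0 (a local minimum). The iterate converges there.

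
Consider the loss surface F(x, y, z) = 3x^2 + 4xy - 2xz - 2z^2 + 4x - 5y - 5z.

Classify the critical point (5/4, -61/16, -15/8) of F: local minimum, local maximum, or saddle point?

The Hessian is constant: H = [[6, 4, -2], [4, 0, 0], [-2, 0, -4]].
Leading principal minors: Δ₁ = 6, Δ₂ = -16, Δ₃ = 64.
The minors fit neither the all-positive nor the alternating-sign pattern, so H is indefinite: a saddle point.

saddle point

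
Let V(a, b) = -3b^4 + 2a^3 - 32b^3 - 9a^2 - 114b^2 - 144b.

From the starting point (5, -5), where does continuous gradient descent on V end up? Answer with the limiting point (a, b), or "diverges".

V is separable, so gradient descent decouples: a follows -∂V/∂a, b follows -∂V/∂b.
∂V/∂a = 6a(a - 3); at a=5 this is 60, so a decreases.
∂V/∂b = -12(b + 1)(b + 3)(b + 4); at b=-5 this is 96, so b decreases.
The b-coordinate has no critical point in that direction and runs off to infinity.

diverges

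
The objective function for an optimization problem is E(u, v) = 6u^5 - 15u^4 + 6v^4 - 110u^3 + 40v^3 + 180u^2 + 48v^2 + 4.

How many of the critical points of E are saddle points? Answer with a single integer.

E separates as a function of u plus a function of v, so ∇E=0 decouples.
∂E/∂u = 30u(u - 4)(u - 1)(u + 3) = 0 at u ∈ {-3, 0, 1, 4}; ∂E/∂v = 24v(v + 1)(v + 4) = 0 at v ∈ {-4, -1, 0}.
The Hessian is diagonal: diag(E_uu, E_vv). Second derivatives: E_uu(-3)=-2520, E_uu(0)=360, E_uu(1)=-360, E_uu(4)=2520; E_vv(-4)=288, E_vv(-1)=-72, E_vv(0)=96.
Saddle points occur where the two diagonal entries have opposite signs: (-3, -4), (-3, 0), (0, -1), (1, -4), (1, 0), (4, -1). Count: 6.

6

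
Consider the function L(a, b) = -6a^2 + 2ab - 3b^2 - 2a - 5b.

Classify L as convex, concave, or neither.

concave

L is quadratic, so its Hessian is the constant matrix H = [[-12, 2], [2, -6]].
det(H) = 68, tr(H) = -18.
det(H) > 0 and tr(H) < 0, so H is negative definite everywhere: concave.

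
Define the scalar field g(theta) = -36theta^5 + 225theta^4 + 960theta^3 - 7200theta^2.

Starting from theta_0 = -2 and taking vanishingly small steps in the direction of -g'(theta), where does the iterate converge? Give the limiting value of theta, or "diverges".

g'(theta) = -180theta(theta - 5)(theta - 4)(theta + 4), so g'(-2) = 30240.
Gradient descent moves in the -g' direction, i.e. theta is decreasing.
The nearest critical point in that direction is theta = -4, where g'' = 51840 > 0 (a local minimum). The iterate converges there.

-4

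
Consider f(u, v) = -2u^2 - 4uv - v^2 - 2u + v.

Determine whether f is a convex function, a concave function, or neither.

f is quadratic, so its Hessian is the constant matrix H = [[-4, -4], [-4, -2]].
det(H) = -8, tr(H) = -6.
det(H) < 0, so H is indefinite: neither convex nor concave.

neither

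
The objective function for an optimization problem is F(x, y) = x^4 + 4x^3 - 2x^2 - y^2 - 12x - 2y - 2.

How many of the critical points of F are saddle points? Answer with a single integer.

2

F separates as a function of x plus a function of y, so ∇F=0 decouples.
∂F/∂x = 4(x - 1)(x + 1)(x + 3) = 0 at x ∈ {-3, -1, 1}; ∂F/∂y = -2(y + 1) = 0 at y ∈ {-1}.
The Hessian is diagonal: diag(F_xx, F_yy). Second derivatives: F_xx(-3)=32, F_xx(-1)=-16, F_xx(1)=32; F_yy(-1)=-2.
Saddle points occur where the two diagonal entries have opposite signs: (-3, -1), (1, -1). Count: 2.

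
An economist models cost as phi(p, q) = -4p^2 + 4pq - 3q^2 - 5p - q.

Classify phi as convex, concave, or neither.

concave

phi is quadratic, so its Hessian is the constant matrix H = [[-8, 4], [4, -6]].
det(H) = 32, tr(H) = -14.
det(H) > 0 and tr(H) < 0, so H is negative definite everywhere: concave.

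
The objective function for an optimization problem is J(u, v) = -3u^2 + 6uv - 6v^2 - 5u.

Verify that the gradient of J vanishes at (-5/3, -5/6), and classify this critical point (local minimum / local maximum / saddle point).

local maximum

∇J = (-6u + 6v - 5, 6u - 12v); substituting (-5/3, -5/6) gives ∇J = (0, 0), so (-5/3, -5/6) is indeed a critical point.
The Hessian of J is constant: H = [[-6, 6], [6, -12]].
det(H) = (-6)·(-12) − 6² = 36.
det(H) > 0 and tr(H) = -18 < 0, so H is negative definite and the point is a local maximum.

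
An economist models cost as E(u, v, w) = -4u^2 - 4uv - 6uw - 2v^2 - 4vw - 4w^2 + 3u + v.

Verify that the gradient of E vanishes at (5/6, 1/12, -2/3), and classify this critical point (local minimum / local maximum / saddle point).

local maximum

∇E = (-8u - 4v - 6w + 3, -4u - 4v - 4w + 1, -6u - 4v - 8w); substituting (5/6, 1/12, -2/3) gives ∇E = (0, 0, 0), so (5/6, 1/12, -2/3) is indeed a critical point.
The Hessian is constant: H = [[-8, -4, -6], [-4, -4, -4], [-6, -4, -8]].
Leading principal minors: Δ₁ = -8, Δ₂ = 16, Δ₃ = -48.
The minors alternate sign starting negative (−, +, −), so H is negative definite: a local maximum.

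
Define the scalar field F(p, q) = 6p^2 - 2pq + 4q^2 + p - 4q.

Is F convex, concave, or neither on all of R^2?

convex

F is quadratic, so its Hessian is the constant matrix H = [[12, -2], [-2, 8]].
det(H) = 92, tr(H) = 20.
det(H) > 0 and tr(H) > 0, so H is positive definite everywhere: convex.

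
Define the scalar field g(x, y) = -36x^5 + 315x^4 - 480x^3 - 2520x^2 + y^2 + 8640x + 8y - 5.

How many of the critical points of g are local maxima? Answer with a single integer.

0

g separates as a function of x plus a function of y, so ∇g=0 decouples.
∂g/∂x = -180(x - 4)(x - 3)(x - 2)(x + 2) = 0 at x ∈ {-2, 2, 3, 4}; ∂g/∂y = 2(y + 4) = 0 at y ∈ {-4}.
The Hessian is diagonal: diag(g_xx, g_yy). Second derivatives: g_xx(-2)=21600, g_xx(2)=-1440, g_xx(3)=900, g_xx(4)=-2160; g_yy(-4)=2.
Local maxima occur where both diagonal entries negative: none. Count: 0.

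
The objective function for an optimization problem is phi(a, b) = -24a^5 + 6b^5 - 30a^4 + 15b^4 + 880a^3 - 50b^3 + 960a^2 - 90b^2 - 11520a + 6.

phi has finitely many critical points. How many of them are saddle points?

8

phi separates as a function of a plus a function of b, so ∇phi=0 decouples.
∂phi/∂a = -120(a - 4)(a - 2)(a + 3)(a + 4) = 0 at a ∈ {-4, -3, 2, 4}; ∂phi/∂b = 30b(b - 2)(b + 1)(b + 3) = 0 at b ∈ {-3, -1, 0, 2}.
The Hessian is diagonal: diag(phi_aa, phi_bb). Second derivatives: phi_aa(-4)=5760, phi_aa(-3)=-4200, phi_aa(2)=7200, phi_aa(4)=-13440; phi_bb(-3)=-900, phi_bb(-1)=180, phi_bb(0)=-180, phi_bb(2)=900.
Saddle points occur where the two diagonal entries have opposite signs: (-4, -3), (-4, 0), (-3, -1), (-3, 2), (2, -3), (2, 0), (4, -1), (4, 2). Count: 8.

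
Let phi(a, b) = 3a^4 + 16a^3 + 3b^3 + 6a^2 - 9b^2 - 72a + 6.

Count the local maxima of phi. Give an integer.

1

phi separates as a function of a plus a function of b, so ∇phi=0 decouples.
∂phi/∂a = 12(a - 1)(a + 2)(a + 3) = 0 at a ∈ {-3, -2, 1}; ∂phi/∂b = 9b(b - 2) = 0 at b ∈ {0, 2}.
The Hessian is diagonal: diag(phi_aa, phi_bb). Second derivatives: phi_aa(-3)=48, phi_aa(-2)=-36, phi_aa(1)=144; phi_bb(0)=-18, phi_bb(2)=18.
Local maxima occur where both diagonal entries negative: (-2, 0). Count: 1.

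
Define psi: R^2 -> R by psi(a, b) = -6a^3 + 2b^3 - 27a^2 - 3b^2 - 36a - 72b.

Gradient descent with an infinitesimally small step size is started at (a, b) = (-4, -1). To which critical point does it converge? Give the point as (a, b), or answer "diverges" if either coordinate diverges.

(-2, 4)

psi is separable, so gradient descent decouples: a follows -∂psi/∂a, b follows -∂psi/∂b.
∂psi/∂a = -18(a + 1)(a + 2); at a=-4 this is -108, so a increases.
∂psi/∂b = 6(b - 4)(b + 3); at b=-1 this is -60, so b increases.
a converges to its nearest critical value -2 (a local min of the a-part); b converges to 4. The iterate converges to (-2, 4).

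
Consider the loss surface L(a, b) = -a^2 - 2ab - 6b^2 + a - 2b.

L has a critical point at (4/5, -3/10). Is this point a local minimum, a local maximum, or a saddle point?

local maximum

The Hessian of L is constant: H = [[-2, -2], [-2, -12]].
det(H) = (-2)·(-12) − (-2)² = 20.
det(H) > 0 and tr(H) = -14 < 0, so H is negative definite and the point is a local maximum.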